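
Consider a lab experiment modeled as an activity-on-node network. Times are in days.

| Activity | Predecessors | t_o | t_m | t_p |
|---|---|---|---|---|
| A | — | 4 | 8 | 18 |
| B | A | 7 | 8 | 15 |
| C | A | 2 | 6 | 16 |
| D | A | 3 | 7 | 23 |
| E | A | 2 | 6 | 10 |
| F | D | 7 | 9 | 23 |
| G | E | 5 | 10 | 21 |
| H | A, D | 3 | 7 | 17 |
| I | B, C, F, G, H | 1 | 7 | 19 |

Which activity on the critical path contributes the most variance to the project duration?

D

te_A = (4 + 4·8 + 18)/6 = 54/6 = 9; σ²_A = ((18−4)/6)² = 5.444
te_B = (7 + 4·8 + 15)/6 = 54/6 = 9; σ²_B = ((15−7)/6)² = 1.778
te_C = (2 + 4·6 + 16)/6 = 42/6 = 7; σ²_C = ((16−2)/6)² = 5.444
te_D = (3 + 4·7 + 23)/6 = 54/6 = 9; σ²_D = ((23−3)/6)² = 11.111
te_E = (2 + 4·6 + 10)/6 = 36/6 = 6; σ²_E = ((10−2)/6)² = 1.778
te_F = (7 + 4·9 + 23)/6 = 66/6 = 11; σ²_F = ((23−7)/6)² = 7.111
te_G = (5 + 4·10 + 21)/6 = 66/6 = 11; σ²_G = ((21−5)/6)² = 7.111
te_H = (3 + 4·7 + 17)/6 = 48/6 = 8; σ²_H = ((17−3)/6)² = 5.444
te_I = (1 + 4·7 + 19)/6 = 48/6 = 8; σ²_I = ((19−1)/6)² = 9.000

Forward pass:
ES_A = 0; EF_A = 9
ES_B = 9; EF_B = 9+9 = 18
ES_C = 9; EF_C = 9+7 = 16
ES_D = 9; EF_D = 9+9 = 18
ES_E = 9; EF_E = 9+6 = 15
ES_F = 18; EF_F = 18+11 = 29
ES_G = 15; EF_G = 15+11 = 26
ES_H = max(EF_A=9, EF_D=18) = 18; EF_H = 18+8 = 26
ES_I = max(EF_B=18, EF_C=16, EF_F=29, EF_G=26, EF_H=26) = 29; EF_I = 29+8 = 37
Expected project duration μ = 37 days. Critical path: A → D → F → I.

Variances on critical path: σ²_A=5.444, σ²_D=11.111, σ²_F=7.111, σ²_I=9.000.
Largest is σ²_D = 11.111.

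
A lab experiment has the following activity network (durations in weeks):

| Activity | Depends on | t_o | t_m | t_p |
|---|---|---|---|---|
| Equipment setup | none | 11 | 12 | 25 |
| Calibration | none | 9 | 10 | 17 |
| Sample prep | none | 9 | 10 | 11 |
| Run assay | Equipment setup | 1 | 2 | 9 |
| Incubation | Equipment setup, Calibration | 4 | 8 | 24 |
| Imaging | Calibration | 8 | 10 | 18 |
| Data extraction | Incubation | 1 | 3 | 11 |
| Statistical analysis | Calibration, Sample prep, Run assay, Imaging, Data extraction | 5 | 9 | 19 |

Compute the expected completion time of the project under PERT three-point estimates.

te_Equipment setup = (11 + 4·12 + 25)/6 = 84/6 = 14
te_Calibration = (9 + 4·10 + 17)/6 = 66/6 = 11
te_Sample prep = (9 + 4·10 + 11)/6 = 60/6 = 10
te_Run assay = (1 + 4·2 + 9)/6 = 18/6 = 3
te_Incubation = (4 + 4·8 + 24)/6 = 60/6 = 10
te_Imaging = (8 + 4·10 + 18)/6 = 66/6 = 11
te_Data extraction = (1 + 4·3 + 11)/6 = 24/6 = 4
te_Statistical analysis = (5 + 4·9 + 19)/6 = 60/6 = 10

Forward pass:
ES_Equipment setup = 0; EF_Equipment setup = 14
ES_Calibration = 0; EF_Calibration = 11
ES_Sample prep = 0; EF_Sample prep = 10
ES_Run assay = 14; EF_Run assay = 14+3 = 17
ES_Incubation = max(EF_Equipment setup=14, EF_Calibration=11) = 14; EF_Incubation = 14+10 = 24
ES_Imaging = 11; EF_Imaging = 11+11 = 22
ES_Data extraction = 24; EF_Data extraction = 24+4 = 28
ES_Statistical analysis = max(EF_Calibration=11, EF_Sample prep=10, EF_Run assay=17, EF_Imaging=22, EF_Data extraction=28) = 28; EF_Statistical analysis = 28+10 = 38
Expected project duration μ = 38 weeks. Critical path: Equipment setup → Incubation → Data extraction → Statistical analysis.

38 weeks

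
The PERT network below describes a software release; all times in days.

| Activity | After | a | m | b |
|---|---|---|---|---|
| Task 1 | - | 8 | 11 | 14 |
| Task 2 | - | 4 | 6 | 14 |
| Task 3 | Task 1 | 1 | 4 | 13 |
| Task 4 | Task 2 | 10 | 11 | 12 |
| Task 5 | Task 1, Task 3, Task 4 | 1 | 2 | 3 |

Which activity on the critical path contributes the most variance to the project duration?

Task 2

te_Task 1 = (8 + 4·11 + 14)/6 = 66/6 = 11; σ²_Task 1 = ((14−8)/6)² = 1.000
te_Task 2 = (4 + 4·6 + 14)/6 = 42/6 = 7; σ²_Task 2 = ((14−4)/6)² = 2.778
te_Task 3 = (1 + 4·4 + 13)/6 = 30/6 = 5; σ²_Task 3 = ((13−1)/6)² = 4.000
te_Task 4 = (10 + 4·11 + 12)/6 = 66/6 = 11; σ²_Task 4 = ((12−10)/6)² = 0.111
te_Task 5 = (1 + 4·2 + 3)/6 = 12/6 = 2; σ²_Task 5 = ((3−1)/6)² = 0.111

Forward pass:
ES_Task 1 = 0; EF_Task 1 = 11
ES_Task 2 = 0; EF_Task 2 = 7
ES_Task 3 = 11; EF_Task 3 = 11+5 = 16
ES_Task 4 = 7; EF_Task 4 = 7+11 = 18
ES_Task 5 = max(EF_Task 1=11, EF_Task 3=16, EF_Task 4=18) = 18; EF_Task 5 = 18+2 = 20
Expected project duration μ = 20 days. Critical path: Task 2 → Task 4 → Task 5.

Variances on critical path: σ²_Task 2=2.778, σ²_Task 4=0.111, σ²_Task 5=0.111.
Largest is σ²_Task 2 = 2.778.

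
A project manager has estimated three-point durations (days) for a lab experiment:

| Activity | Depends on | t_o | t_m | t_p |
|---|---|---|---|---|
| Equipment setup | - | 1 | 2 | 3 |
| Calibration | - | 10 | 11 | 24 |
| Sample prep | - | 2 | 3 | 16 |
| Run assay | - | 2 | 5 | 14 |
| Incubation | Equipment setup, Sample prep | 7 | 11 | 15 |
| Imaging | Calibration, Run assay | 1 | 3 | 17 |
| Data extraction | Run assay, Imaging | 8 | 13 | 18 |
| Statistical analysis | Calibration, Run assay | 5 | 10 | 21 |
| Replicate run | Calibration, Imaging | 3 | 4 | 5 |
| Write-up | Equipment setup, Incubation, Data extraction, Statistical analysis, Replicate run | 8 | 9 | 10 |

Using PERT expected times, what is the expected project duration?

te_Equipment setup = (1 + 4·2 + 3)/6 = 12/6 = 2
te_Calibration = (10 + 4·11 + 24)/6 = 78/6 = 13
te_Sample prep = (2 + 4·3 + 16)/6 = 30/6 = 5
te_Run assay = (2 + 4·5 + 14)/6 = 36/6 = 6
te_Incubation = (7 + 4·11 + 15)/6 = 66/6 = 11
te_Imaging = (1 + 4·3 + 17)/6 = 30/6 = 5
te_Data extraction = (8 + 4·13 + 18)/6 = 78/6 = 13
te_Statistical analysis = (5 + 4·10 + 21)/6 = 66/6 = 11
te_Replicate run = (3 + 4·4 + 5)/6 = 24/6 = 4
te_Write-up = (8 + 4·9 + 10)/6 = 54/6 = 9

Forward pass:
ES_Equipment setup = 0; EF_Equipment setup = 2
ES_Calibration = 0; EF_Calibration = 13
ES_Sample prep = 0; EF_Sample prep = 5
ES_Run assay = 0; EF_Run assay = 6
ES_Incubation = max(EF_Equipment setup=2, EF_Sample prep=5) = 5; EF_Incubation = 5+11 = 16
ES_Imaging = max(EF_Calibration=13, EF_Run assay=6) = 13; EF_Imaging = 13+5 = 18
ES_Data extraction = max(EF_Run assay=6, EF_Imaging=18) = 18; EF_Data extraction = 18+13 = 31
ES_Statistical analysis = max(EF_Calibration=13, EF_Run assay=6) = 13; EF_Statistical analysis = 13+11 = 24
ES_Replicate run = max(EF_Calibration=13, EF_Imaging=18) = 18; EF_Replicate run = 18+4 = 22
ES_Write-up = max(EF_Equipment setup=2, EF_Incubation=16, EF_Data extraction=31, EF_Statistical analysis=24, EF_Replicate run=22) = 31; EF_Write-up = 31+9 = 40
Expected project duration μ = 40 days. Critical path: Calibration → Imaging → Data extraction → Write-up.

40 days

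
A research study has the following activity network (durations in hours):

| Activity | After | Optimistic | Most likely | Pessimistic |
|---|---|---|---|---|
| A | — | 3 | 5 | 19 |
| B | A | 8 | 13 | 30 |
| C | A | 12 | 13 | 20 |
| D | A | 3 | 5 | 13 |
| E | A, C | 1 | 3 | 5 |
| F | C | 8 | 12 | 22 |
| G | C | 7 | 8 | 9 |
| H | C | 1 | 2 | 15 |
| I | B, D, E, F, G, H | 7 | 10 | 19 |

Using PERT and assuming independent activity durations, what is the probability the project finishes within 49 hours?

0.825

te_A = (3 + 4·5 + 19)/6 = 42/6 = 7; σ²_A = ((19−3)/6)² = 7.111
te_B = (8 + 4·13 + 30)/6 = 90/6 = 15; σ²_B = ((30−8)/6)² = 13.444
te_C = (12 + 4·13 + 20)/6 = 84/6 = 14; σ²_C = ((20−12)/6)² = 1.778
te_D = (3 + 4·5 + 13)/6 = 36/6 = 6; σ²_D = ((13−3)/6)² = 2.778
te_E = (1 + 4·3 + 5)/6 = 18/6 = 3; σ²_E = ((5−1)/6)² = 0.444
te_F = (8 + 4·12 + 22)/6 = 78/6 = 13; σ²_F = ((22−8)/6)² = 5.444
te_G = (7 + 4·8 + 9)/6 = 48/6 = 8; σ²_G = ((9−7)/6)² = 0.111
te_H = (1 + 4·2 + 15)/6 = 24/6 = 4; σ²_H = ((15−1)/6)² = 5.444
te_I = (7 + 4·10 + 19)/6 = 66/6 = 11; σ²_I = ((19−7)/6)² = 4.000

Forward pass:
ES_A = 0; EF_A = 7
ES_B = 7; EF_B = 7+15 = 22
ES_C = 7; EF_C = 7+14 = 21
ES_D = 7; EF_D = 7+6 = 13
ES_E = max(EF_A=7, EF_C=21) = 21; EF_E = 21+3 = 24
ES_F = 21; EF_F = 21+13 = 34
ES_G = 21; EF_G = 21+8 = 29
ES_H = 21; EF_H = 21+4 = 25
ES_I = max(EF_B=22, EF_D=13, EF_E=24, EF_F=34, EF_G=29, EF_H=25) = 34; EF_I = 34+11 = 45
Expected project duration μ = 45 hours. Critical path: A → C → F → I.

Variance along critical path = 7.111 + 1.778 + 5.444 + 4.000 = 18.333; σ = √18.333 = 4.282 hours.
Z = (49 − 45) / 4.282 = 0.934
P(T ≤ 49) = Φ(0.934) ≈ 0.825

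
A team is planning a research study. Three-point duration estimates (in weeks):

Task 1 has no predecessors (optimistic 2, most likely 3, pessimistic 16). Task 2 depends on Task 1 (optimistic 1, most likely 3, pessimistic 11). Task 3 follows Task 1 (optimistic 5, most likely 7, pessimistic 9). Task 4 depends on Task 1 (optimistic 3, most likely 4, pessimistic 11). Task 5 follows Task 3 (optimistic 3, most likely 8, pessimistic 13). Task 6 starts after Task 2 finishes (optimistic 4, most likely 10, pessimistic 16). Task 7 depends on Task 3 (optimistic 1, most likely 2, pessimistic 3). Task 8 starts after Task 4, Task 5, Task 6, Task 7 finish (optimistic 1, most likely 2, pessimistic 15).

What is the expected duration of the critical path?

24 weeks

te_Task 1 = (2 + 4·3 + 16)/6 = 30/6 = 5
te_Task 2 = (1 + 4·3 + 11)/6 = 24/6 = 4
te_Task 3 = (5 + 4·7 + 9)/6 = 42/6 = 7
te_Task 4 = (3 + 4·4 + 11)/6 = 30/6 = 5
te_Task 5 = (3 + 4·8 + 13)/6 = 48/6 = 8
te_Task 6 = (4 + 4·10 + 16)/6 = 60/6 = 10
te_Task 7 = (1 + 4·2 + 3)/6 = 12/6 = 2
te_Task 8 = (1 + 4·2 + 15)/6 = 24/6 = 4

Forward pass:
ES_Task 1 = 0; EF_Task 1 = 5
ES_Task 2 = 5; EF_Task 2 = 5+4 = 9
ES_Task 3 = 5; EF_Task 3 = 5+7 = 12
ES_Task 4 = 5; EF_Task 4 = 5+5 = 10
ES_Task 5 = 12; EF_Task 5 = 12+8 = 20
ES_Task 6 = 9; EF_Task 6 = 9+10 = 19
ES_Task 7 = 12; EF_Task 7 = 12+2 = 14
ES_Task 8 = max(EF_Task 4=10, EF_Task 5=20, EF_Task 6=19, EF_Task 7=14) = 20; EF_Task 8 = 20+4 = 24
Expected project duration μ = 24 weeks. Critical path: Task 1 → Task 3 → Task 5 → Task 8.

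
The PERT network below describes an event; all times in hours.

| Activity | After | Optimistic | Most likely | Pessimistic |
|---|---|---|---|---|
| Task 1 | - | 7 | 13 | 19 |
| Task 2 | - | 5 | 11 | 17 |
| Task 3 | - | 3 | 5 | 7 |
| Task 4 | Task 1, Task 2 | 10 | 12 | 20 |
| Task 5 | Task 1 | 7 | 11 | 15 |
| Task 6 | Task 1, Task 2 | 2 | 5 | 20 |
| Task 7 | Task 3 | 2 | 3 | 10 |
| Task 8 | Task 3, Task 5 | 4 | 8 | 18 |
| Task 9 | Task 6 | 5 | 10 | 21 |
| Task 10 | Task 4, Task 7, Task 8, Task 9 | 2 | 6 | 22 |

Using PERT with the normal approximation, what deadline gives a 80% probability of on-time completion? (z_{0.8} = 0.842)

te_Task 1 = (7 + 4·13 + 19)/6 = 78/6 = 13; σ²_Task 1 = ((19−7)/6)² = 4.000
te_Task 2 = (5 + 4·11 + 17)/6 = 66/6 = 11; σ²_Task 2 = ((17−5)/6)² = 4.000
te_Task 3 = (3 + 4·5 + 7)/6 = 30/6 = 5; σ²_Task 3 = ((7−3)/6)² = 0.444
te_Task 4 = (10 + 4·12 + 20)/6 = 78/6 = 13; σ²_Task 4 = ((20−10)/6)² = 2.778
te_Task 5 = (7 + 4·11 + 15)/6 = 66/6 = 11; σ²_Task 5 = ((15−7)/6)² = 1.778
te_Task 6 = (2 + 4·5 + 20)/6 = 42/6 = 7; σ²_Task 6 = ((20−2)/6)² = 9.000
te_Task 7 = (2 + 4·3 + 10)/6 = 24/6 = 4; σ²_Task 7 = ((10−2)/6)² = 1.778
te_Task 8 = (4 + 4·8 + 18)/6 = 54/6 = 9; σ²_Task 8 = ((18−4)/6)² = 5.444
te_Task 9 = (5 + 4·10 + 21)/6 = 66/6 = 11; σ²_Task 9 = ((21−5)/6)² = 7.111
te_Task 10 = (2 + 4·6 + 22)/6 = 48/6 = 8; σ²_Task 10 = ((22−2)/6)² = 11.111

Forward pass:
ES_Task 1 = 0; EF_Task 1 = 13
ES_Task 2 = 0; EF_Task 2 = 11
ES_Task 3 = 0; EF_Task 3 = 5
ES_Task 4 = max(EF_Task 1=13, EF_Task 2=11) = 13; EF_Task 4 = 13+13 = 26
ES_Task 5 = 13; EF_Task 5 = 13+11 = 24
ES_Task 6 = max(EF_Task 1=13, EF_Task 2=11) = 13; EF_Task 6 = 13+7 = 20
ES_Task 7 = 5; EF_Task 7 = 5+4 = 9
ES_Task 8 = max(EF_Task 3=5, EF_Task 5=24) = 24; EF_Task 8 = 24+9 = 33
ES_Task 9 = 20; EF_Task 9 = 20+11 = 31
ES_Task 10 = max(EF_Task 4=26, EF_Task 7=9, EF_Task 8=33, EF_Task 9=31) = 33; EF_Task 10 = 33+8 = 41
Expected project duration μ = 41 hours. Critical path: Task 1 → Task 5 → Task 8 → Task 10.

Variance along critical path = 4.000 + 1.778 + 5.444 + 11.111 = 22.333; σ = 4.726 hours.
D = μ + z·σ = 41 + 0.842·4.726 = 45.0 hours

45.0 hours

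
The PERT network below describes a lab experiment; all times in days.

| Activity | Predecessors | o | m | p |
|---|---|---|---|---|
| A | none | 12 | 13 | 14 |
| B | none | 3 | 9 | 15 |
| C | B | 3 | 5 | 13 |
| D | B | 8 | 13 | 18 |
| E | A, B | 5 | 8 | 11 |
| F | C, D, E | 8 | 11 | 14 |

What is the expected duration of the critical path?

33 days

te_A = (12 + 4·13 + 14)/6 = 78/6 = 13
te_B = (3 + 4·9 + 15)/6 = 54/6 = 9
te_C = (3 + 4·5 + 13)/6 = 36/6 = 6
te_D = (8 + 4·13 + 18)/6 = 78/6 = 13
te_E = (5 + 4·8 + 11)/6 = 48/6 = 8
te_F = (8 + 4·11 + 14)/6 = 66/6 = 11

Forward pass:
ES_A = 0; EF_A = 13
ES_B = 0; EF_B = 9
ES_C = 9; EF_C = 9+6 = 15
ES_D = 9; EF_D = 9+13 = 22
ES_E = max(EF_A=13, EF_B=9) = 13; EF_E = 13+8 = 21
ES_F = max(EF_C=15, EF_D=22, EF_E=21) = 22; EF_F = 22+11 = 33
Expected project duration μ = 33 days. Critical path: B → D → F.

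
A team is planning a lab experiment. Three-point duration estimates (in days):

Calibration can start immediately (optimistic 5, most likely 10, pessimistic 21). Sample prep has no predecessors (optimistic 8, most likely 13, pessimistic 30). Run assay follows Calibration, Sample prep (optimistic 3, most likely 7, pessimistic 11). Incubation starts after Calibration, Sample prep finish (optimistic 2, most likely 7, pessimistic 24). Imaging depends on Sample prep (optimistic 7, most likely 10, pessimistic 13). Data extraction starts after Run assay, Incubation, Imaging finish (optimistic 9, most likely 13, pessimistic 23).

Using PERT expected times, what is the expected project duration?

te_Calibration = (5 + 4·10 + 21)/6 = 66/6 = 11
te_Sample prep = (8 + 4·13 + 30)/6 = 90/6 = 15
te_Run assay = (3 + 4·7 + 11)/6 = 42/6 = 7
te_Incubation = (2 + 4·7 + 24)/6 = 54/6 = 9
te_Imaging = (7 + 4·10 + 13)/6 = 60/6 = 10
te_Data extraction = (9 + 4·13 + 23)/6 = 84/6 = 14

Forward pass:
ES_Calibration = 0; EF_Calibration = 11
ES_Sample prep = 0; EF_Sample prep = 15
ES_Run assay = max(EF_Calibration=11, EF_Sample prep=15) = 15; EF_Run assay = 15+7 = 22
ES_Incubation = max(EF_Calibration=11, EF_Sample prep=15) = 15; EF_Incubation = 15+9 = 24
ES_Imaging = 15; EF_Imaging = 15+10 = 25
ES_Data extraction = max(EF_Run assay=22, EF_Incubation=24, EF_Imaging=25) = 25; EF_Data extraction = 25+14 = 39
Expected project duration μ = 39 days. Critical path: Sample prep → Imaging → Data extraction.

39 days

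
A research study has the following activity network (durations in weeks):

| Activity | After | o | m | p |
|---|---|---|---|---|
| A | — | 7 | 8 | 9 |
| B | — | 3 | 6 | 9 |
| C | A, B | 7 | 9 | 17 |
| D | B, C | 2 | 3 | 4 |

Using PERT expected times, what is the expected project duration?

21 weeks

te_A = (7 + 4·8 + 9)/6 = 48/6 = 8
te_B = (3 + 4·6 + 9)/6 = 36/6 = 6
te_C = (7 + 4·9 + 17)/6 = 60/6 = 10
te_D = (2 + 4·3 + 4)/6 = 18/6 = 3

Forward pass:
ES_A = 0; EF_A = 8
ES_B = 0; EF_B = 6
ES_C = max(EF_A=8, EF_B=6) = 8; EF_C = 8+10 = 18
ES_D = max(EF_B=6, EF_C=18) = 18; EF_D = 18+3 = 21
Expected project duration μ = 21 weeks. Critical path: A → C → D.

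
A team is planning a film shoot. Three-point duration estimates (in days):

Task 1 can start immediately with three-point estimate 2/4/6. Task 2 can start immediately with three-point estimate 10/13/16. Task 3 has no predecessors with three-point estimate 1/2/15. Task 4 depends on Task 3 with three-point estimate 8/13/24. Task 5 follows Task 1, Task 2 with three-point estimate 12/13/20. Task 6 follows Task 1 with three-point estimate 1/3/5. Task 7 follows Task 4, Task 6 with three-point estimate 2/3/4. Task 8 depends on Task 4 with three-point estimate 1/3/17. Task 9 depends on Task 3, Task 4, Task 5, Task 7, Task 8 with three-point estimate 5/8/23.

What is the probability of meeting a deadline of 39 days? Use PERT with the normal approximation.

te_Task 1 = (2 + 4·4 + 6)/6 = 24/6 = 4; σ²_Task 1 = ((6−2)/6)² = 0.444
te_Task 2 = (10 + 4·13 + 16)/6 = 78/6 = 13; σ²_Task 2 = ((16−10)/6)² = 1.000
te_Task 3 = (1 + 4·2 + 15)/6 = 24/6 = 4; σ²_Task 3 = ((15−1)/6)² = 5.444
te_Task 4 = (8 + 4·13 + 24)/6 = 84/6 = 14; σ²_Task 4 = ((24−8)/6)² = 7.111
te_Task 5 = (12 + 4·13 + 20)/6 = 84/6 = 14; σ²_Task 5 = ((20−12)/6)² = 1.778
te_Task 6 = (1 + 4·3 + 5)/6 = 18/6 = 3; σ²_Task 6 = ((5−1)/6)² = 0.444
te_Task 7 = (2 + 4·3 + 4)/6 = 18/6 = 3; σ²_Task 7 = ((4−2)/6)² = 0.111
te_Task 8 = (1 + 4·3 + 17)/6 = 30/6 = 5; σ²_Task 8 = ((17−1)/6)² = 7.111
te_Task 9 = (5 + 4·8 + 23)/6 = 60/6 = 10; σ²_Task 9 = ((23−5)/6)² = 9.000

Forward pass:
ES_Task 1 = 0; EF_Task 1 = 4
ES_Task 2 = 0; EF_Task 2 = 13
ES_Task 3 = 0; EF_Task 3 = 4
ES_Task 4 = 4; EF_Task 4 = 4+14 = 18
ES_Task 5 = max(EF_Task 1=4, EF_Task 2=13) = 13; EF_Task 5 = 13+14 = 27
ES_Task 6 = 4; EF_Task 6 = 4+3 = 7
ES_Task 7 = max(EF_Task 4=18, EF_Task 6=7) = 18; EF_Task 7 = 18+3 = 21
ES_Task 8 = 18; EF_Task 8 = 18+5 = 23
ES_Task 9 = max(EF_Task 3=4, EF_Task 4=18, EF_Task 5=27, EF_Task 7=21, EF_Task 8=23) = 27; EF_Task 9 = 27+10 = 37
Expected project duration μ = 37 days. Critical path: Task 2 → Task 5 → Task 9.

Variance along critical path = 1.000 + 1.778 + 9.000 = 11.778; σ = √11.778 = 3.432 days.
Z = (39 − 37) / 3.432 = 0.583
P(T ≤ 39) = Φ(0.583) ≈ 0.720

0.720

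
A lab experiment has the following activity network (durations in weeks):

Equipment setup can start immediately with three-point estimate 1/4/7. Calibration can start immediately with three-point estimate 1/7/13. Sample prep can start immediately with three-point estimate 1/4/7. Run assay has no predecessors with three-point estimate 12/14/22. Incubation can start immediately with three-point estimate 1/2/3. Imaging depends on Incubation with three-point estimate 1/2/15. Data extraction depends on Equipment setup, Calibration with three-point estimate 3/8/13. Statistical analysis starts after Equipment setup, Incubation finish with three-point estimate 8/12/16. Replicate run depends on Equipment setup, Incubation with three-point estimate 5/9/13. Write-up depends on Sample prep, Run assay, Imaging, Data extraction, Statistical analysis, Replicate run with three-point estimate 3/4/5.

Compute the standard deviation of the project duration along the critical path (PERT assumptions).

te_Equipment setup = (1 + 4·4 + 7)/6 = 24/6 = 4; σ²_Equipment setup = ((7−1)/6)² = 1.000
te_Calibration = (1 + 4·7 + 13)/6 = 42/6 = 7; σ²_Calibration = ((13−1)/6)² = 4.000
te_Sample prep = (1 + 4·4 + 7)/6 = 24/6 = 4; σ²_Sample prep = ((7−1)/6)² = 1.000
te_Run assay = (12 + 4·14 + 22)/6 = 90/6 = 15; σ²_Run assay = ((22−12)/6)² = 2.778
te_Incubation = (1 + 4·2 + 3)/6 = 12/6 = 2; σ²_Incubation = ((3−1)/6)² = 0.111
te_Imaging = (1 + 4·2 + 15)/6 = 24/6 = 4; σ²_Imaging = ((15−1)/6)² = 5.444
te_Data extraction = (3 + 4·8 + 13)/6 = 48/6 = 8; σ²_Data extraction = ((13−3)/6)² = 2.778
te_Statistical analysis = (8 + 4·12 + 16)/6 = 72/6 = 12; σ²_Statistical analysis = ((16−8)/6)² = 1.778
te_Replicate run = (5 + 4·9 + 13)/6 = 54/6 = 9; σ²_Replicate run = ((13−5)/6)² = 1.778
te_Write-up = (3 + 4·4 + 5)/6 = 24/6 = 4; σ²_Write-up = ((5−3)/6)² = 0.111

Forward pass:
ES_Equipment setup = 0; EF_Equipment setup = 4
ES_Calibration = 0; EF_Calibration = 7
ES_Sample prep = 0; EF_Sample prep = 4
ES_Run assay = 0; EF_Run assay = 15
ES_Incubation = 0; EF_Incubation = 2
ES_Imaging = 2; EF_Imaging = 2+4 = 6
ES_Data extraction = max(EF_Equipment setup=4, EF_Calibration=7) = 7; EF_Data extraction = 7+8 = 15
ES_Statistical analysis = max(EF_Equipment setup=4, EF_Incubation=2) = 4; EF_Statistical analysis = 4+12 = 16
ES_Replicate run = max(EF_Equipment setup=4, EF_Incubation=2) = 4; EF_Replicate run = 4+9 = 13
ES_Write-up = max(EF_Sample prep=4, EF_Run assay=15, EF_Imaging=6, EF_Data extraction=15, EF_Statistical analysis=16, EF_Replicate run=13) = 16; EF_Write-up = 16+4 = 20
Expected project duration μ = 20 weeks. Critical path: Equipment setup → Statistical analysis → Write-up.

Variance along critical path = 1.000 + 1.778 + 0.111 = 2.889
σ = √2.889 = 1.700 weeks

1.70 weeks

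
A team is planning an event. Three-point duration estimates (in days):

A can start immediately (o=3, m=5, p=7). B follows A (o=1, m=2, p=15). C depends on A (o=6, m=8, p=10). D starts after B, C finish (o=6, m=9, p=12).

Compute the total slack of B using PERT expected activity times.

te_A = (3 + 4·5 + 7)/6 = 30/6 = 5
te_B = (1 + 4·2 + 15)/6 = 24/6 = 4
te_C = (6 + 4·8 + 10)/6 = 48/6 = 8
te_D = (6 + 4·9 + 12)/6 = 54/6 = 9

Forward pass:
ES_A = 0; EF_A = 5
ES_B = 5; EF_B = 5+4 = 9
ES_C = 5; EF_C = 5+8 = 13
ES_D = max(EF_B=9, EF_C=13) = 13; EF_D = 13+9 = 22
Expected project duration μ = 22 days. Critical path: A → C → D.

Backward pass:
LF_D = 22; LS_D = 22−9 = 13
LF_C = LS_D = 13; LS_C = 13−8 = 5
LF_B = LS_D = 13; LS_B = 13−4 = 9
LF_A = min(LS_B=9, LS_C=5) = 5; LS_A = 5−5 = 0
Slack_B = LS_B − ES_B = 9 − 5 = 4

4 days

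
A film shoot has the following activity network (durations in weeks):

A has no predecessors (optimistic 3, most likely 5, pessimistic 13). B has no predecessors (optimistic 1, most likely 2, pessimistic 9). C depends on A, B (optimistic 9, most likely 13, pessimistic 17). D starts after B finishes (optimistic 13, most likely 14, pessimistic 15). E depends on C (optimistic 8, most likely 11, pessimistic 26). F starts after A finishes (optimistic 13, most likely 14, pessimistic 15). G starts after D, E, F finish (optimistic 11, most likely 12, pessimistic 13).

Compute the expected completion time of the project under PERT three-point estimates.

te_A = (3 + 4·5 + 13)/6 = 36/6 = 6
te_B = (1 + 4·2 + 9)/6 = 18/6 = 3
te_C = (9 + 4·13 + 17)/6 = 78/6 = 13
te_D = (13 + 4·14 + 15)/6 = 84/6 = 14
te_E = (8 + 4·11 + 26)/6 = 78/6 = 13
te_F = (13 + 4·14 + 15)/6 = 84/6 = 14
te_G = (11 + 4·12 + 13)/6 = 72/6 = 12

Forward pass:
ES_A = 0; EF_A = 6
ES_B = 0; EF_B = 3
ES_C = max(EF_A=6, EF_B=3) = 6; EF_C = 6+13 = 19
ES_D = 3; EF_D = 3+14 = 17
ES_E = 19; EF_E = 19+13 = 32
ES_F = 6; EF_F = 6+14 = 20
ES_G = max(EF_D=17, EF_E=32, EF_F=20) = 32; EF_G = 32+12 = 44
Expected project duration μ = 44 weeks. Critical path: A → C → E → G.

44 weeks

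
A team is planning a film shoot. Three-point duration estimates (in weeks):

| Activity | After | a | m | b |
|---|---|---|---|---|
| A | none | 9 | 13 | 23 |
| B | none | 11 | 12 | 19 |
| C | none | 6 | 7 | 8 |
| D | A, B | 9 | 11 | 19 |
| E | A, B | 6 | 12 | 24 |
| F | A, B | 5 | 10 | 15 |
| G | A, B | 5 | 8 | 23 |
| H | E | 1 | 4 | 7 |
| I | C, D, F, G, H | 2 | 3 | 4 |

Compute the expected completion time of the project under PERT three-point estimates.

34 weeks

te_A = (9 + 4·13 + 23)/6 = 84/6 = 14
te_B = (11 + 4·12 + 19)/6 = 78/6 = 13
te_C = (6 + 4·7 + 8)/6 = 42/6 = 7
te_D = (9 + 4·11 + 19)/6 = 72/6 = 12
te_E = (6 + 4·12 + 24)/6 = 78/6 = 13
te_F = (5 + 4·10 + 15)/6 = 60/6 = 10
te_G = (5 + 4·8 + 23)/6 = 60/6 = 10
te_H = (1 + 4·4 + 7)/6 = 24/6 = 4
te_I = (2 + 4·3 + 4)/6 = 18/6 = 3

Forward pass:
ES_A = 0; EF_A = 14
ES_B = 0; EF_B = 13
ES_C = 0; EF_C = 7
ES_D = max(EF_A=14, EF_B=13) = 14; EF_D = 14+12 = 26
ES_E = max(EF_A=14, EF_B=13) = 14; EF_E = 14+13 = 27
ES_F = max(EF_A=14, EF_B=13) = 14; EF_F = 14+10 = 24
ES_G = max(EF_A=14, EF_B=13) = 14; EF_G = 14+10 = 24
ES_H = 27; EF_H = 27+4 = 31
ES_I = max(EF_C=7, EF_D=26, EF_F=24, EF_G=24, EF_H=31) = 31; EF_I = 31+3 = 34
Expected project duration μ = 34 weeks. Critical path: A → E → H → I.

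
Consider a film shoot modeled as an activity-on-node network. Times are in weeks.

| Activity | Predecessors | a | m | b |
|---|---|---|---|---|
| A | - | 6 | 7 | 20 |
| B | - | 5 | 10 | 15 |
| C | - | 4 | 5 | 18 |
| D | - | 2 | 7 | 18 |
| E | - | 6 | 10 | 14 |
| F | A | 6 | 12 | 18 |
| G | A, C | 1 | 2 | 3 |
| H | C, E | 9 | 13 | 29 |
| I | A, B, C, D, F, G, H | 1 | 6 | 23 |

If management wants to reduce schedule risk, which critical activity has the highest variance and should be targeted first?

te_A = (6 + 4·7 + 20)/6 = 54/6 = 9; σ²_A = ((20−6)/6)² = 5.444
te_B = (5 + 4·10 + 15)/6 = 60/6 = 10; σ²_B = ((15−5)/6)² = 2.778
te_C = (4 + 4·5 + 18)/6 = 42/6 = 7; σ²_C = ((18−4)/6)² = 5.444
te_D = (2 + 4·7 + 18)/6 = 48/6 = 8; σ²_D = ((18−2)/6)² = 7.111
te_E = (6 + 4·10 + 14)/6 = 60/6 = 10; σ²_E = ((14−6)/6)² = 1.778
te_F = (6 + 4·12 + 18)/6 = 72/6 = 12; σ²_F = ((18−6)/6)² = 4.000
te_G = (1 + 4·2 + 3)/6 = 12/6 = 2; σ²_G = ((3−1)/6)² = 0.111
te_H = (9 + 4·13 + 29)/6 = 90/6 = 15; σ²_H = ((29−9)/6)² = 11.111
te_I = (1 + 4·6 + 23)/6 = 48/6 = 8; σ²_I = ((23−1)/6)² = 13.444

Forward pass:
ES_A = 0; EF_A = 9
ES_B = 0; EF_B = 10
ES_C = 0; EF_C = 7
ES_D = 0; EF_D = 8
ES_E = 0; EF_E = 10
ES_F = 9; EF_F = 9+12 = 21
ES_G = max(EF_A=9, EF_C=7) = 9; EF_G = 9+2 = 11
ES_H = max(EF_C=7, EF_E=10) = 10; EF_H = 10+15 = 25
ES_I = max(EF_A=9, EF_B=10, EF_C=7, EF_D=8, EF_F=21, EF_G=11, EF_H=25) = 25; EF_I = 25+8 = 33
Expected project duration μ = 33 weeks. Critical path: E → H → I.

Variances on critical path: σ²_E=1.778, σ²_H=11.111, σ²_I=13.444.
Largest is σ²_I = 13.444.

I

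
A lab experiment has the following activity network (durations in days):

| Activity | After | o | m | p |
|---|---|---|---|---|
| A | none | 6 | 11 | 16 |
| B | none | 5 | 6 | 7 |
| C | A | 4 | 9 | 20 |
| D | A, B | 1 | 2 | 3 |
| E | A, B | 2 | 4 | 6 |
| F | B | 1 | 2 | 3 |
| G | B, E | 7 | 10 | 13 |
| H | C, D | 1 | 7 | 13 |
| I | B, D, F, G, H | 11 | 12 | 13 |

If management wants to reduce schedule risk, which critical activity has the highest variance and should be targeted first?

C

te_A = (6 + 4·11 + 16)/6 = 66/6 = 11; σ²_A = ((16−6)/6)² = 2.778
te_B = (5 + 4·6 + 7)/6 = 36/6 = 6; σ²_B = ((7−5)/6)² = 0.111
te_C = (4 + 4·9 + 20)/6 = 60/6 = 10; σ²_C = ((20−4)/6)² = 7.111
te_D = (1 + 4·2 + 3)/6 = 12/6 = 2; σ²_D = ((3−1)/6)² = 0.111
te_E = (2 + 4·4 + 6)/6 = 24/6 = 4; σ²_E = ((6−2)/6)² = 0.444
te_F = (1 + 4·2 + 3)/6 = 12/6 = 2; σ²_F = ((3−1)/6)² = 0.111
te_G = (7 + 4·10 + 13)/6 = 60/6 = 10; σ²_G = ((13−7)/6)² = 1.000
te_H = (1 + 4·7 + 13)/6 = 42/6 = 7; σ²_H = ((13−1)/6)² = 4.000
te_I = (11 + 4·12 + 13)/6 = 72/6 = 12; σ²_I = ((13−11)/6)² = 0.111

Forward pass:
ES_A = 0; EF_A = 11
ES_B = 0; EF_B = 6
ES_C = 11; EF_C = 11+10 = 21
ES_D = max(EF_A=11, EF_B=6) = 11; EF_D = 11+2 = 13
ES_E = max(EF_A=11, EF_B=6) = 11; EF_E = 11+4 = 15
ES_F = 6; EF_F = 6+2 = 8
ES_G = max(EF_B=6, EF_E=15) = 15; EF_G = 15+10 = 25
ES_H = max(EF_C=21, EF_D=13) = 21; EF_H = 21+7 = 28
ES_I = max(EF_B=6, EF_D=13, EF_F=8, EF_G=25, EF_H=28) = 28; EF_I = 28+12 = 40
Expected project duration μ = 40 days. Critical path: A → C → H → I.

Variances on critical path: σ²_A=2.778, σ²_C=7.111, σ²_H=4.000, σ²_I=0.111.
Largest is σ²_C = 7.111.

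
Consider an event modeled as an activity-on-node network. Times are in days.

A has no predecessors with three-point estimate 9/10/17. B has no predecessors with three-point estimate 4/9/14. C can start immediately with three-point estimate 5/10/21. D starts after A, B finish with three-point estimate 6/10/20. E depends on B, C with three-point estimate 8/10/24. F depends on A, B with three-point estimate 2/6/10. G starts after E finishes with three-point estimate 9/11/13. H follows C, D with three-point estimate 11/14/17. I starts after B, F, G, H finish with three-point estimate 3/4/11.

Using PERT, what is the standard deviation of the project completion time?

te_A = (9 + 4·10 + 17)/6 = 66/6 = 11; σ²_A = ((17−9)/6)² = 1.778
te_B = (4 + 4·9 + 14)/6 = 54/6 = 9; σ²_B = ((14−4)/6)² = 2.778
te_C = (5 + 4·10 + 21)/6 = 66/6 = 11; σ²_C = ((21−5)/6)² = 7.111
te_D = (6 + 4·10 + 20)/6 = 66/6 = 11; σ²_D = ((20−6)/6)² = 5.444
te_E = (8 + 4·10 + 24)/6 = 72/6 = 12; σ²_E = ((24−8)/6)² = 7.111
te_F = (2 + 4·6 + 10)/6 = 36/6 = 6; σ²_F = ((10−2)/6)² = 1.778
te_G = (9 + 4·11 + 13)/6 = 66/6 = 11; σ²_G = ((13−9)/6)² = 0.444
te_H = (11 + 4·14 + 17)/6 = 84/6 = 14; σ²_H = ((17−11)/6)² = 1.000
te_I = (3 + 4·4 + 11)/6 = 30/6 = 5; σ²_I = ((11−3)/6)² = 1.778

Forward pass:
ES_A = 0; EF_A = 11
ES_B = 0; EF_B = 9
ES_C = 0; EF_C = 11
ES_D = max(EF_A=11, EF_B=9) = 11; EF_D = 11+11 = 22
ES_E = max(EF_B=9, EF_C=11) = 11; EF_E = 11+12 = 23
ES_F = max(EF_A=11, EF_B=9) = 11; EF_F = 11+6 = 17
ES_G = 23; EF_G = 23+11 = 34
ES_H = max(EF_C=11, EF_D=22) = 22; EF_H = 22+14 = 36
ES_I = max(EF_B=9, EF_F=17, EF_G=34, EF_H=36) = 36; EF_I = 36+5 = 41
Expected project duration μ = 41 days. Critical path: A → D → H → I.

Variance along critical path = 1.778 + 5.444 + 1.000 + 1.778 = 10.000
σ = √10.000 = 3.162 days

3.16 days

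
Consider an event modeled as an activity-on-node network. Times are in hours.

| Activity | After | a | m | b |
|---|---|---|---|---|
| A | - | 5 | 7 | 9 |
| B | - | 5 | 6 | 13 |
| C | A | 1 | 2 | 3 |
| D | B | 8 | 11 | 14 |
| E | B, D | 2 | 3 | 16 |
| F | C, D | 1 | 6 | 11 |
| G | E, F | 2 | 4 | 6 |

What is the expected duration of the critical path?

28 hours

te_A = (5 + 4·7 + 9)/6 = 42/6 = 7
te_B = (5 + 4·6 + 13)/6 = 42/6 = 7
te_C = (1 + 4·2 + 3)/6 = 12/6 = 2
te_D = (8 + 4·11 + 14)/6 = 66/6 = 11
te_E = (2 + 4·3 + 16)/6 = 30/6 = 5
te_F = (1 + 4·6 + 11)/6 = 36/6 = 6
te_G = (2 + 4·4 + 6)/6 = 24/6 = 4

Forward pass:
ES_A = 0; EF_A = 7
ES_B = 0; EF_B = 7
ES_C = 7; EF_C = 7+2 = 9
ES_D = 7; EF_D = 7+11 = 18
ES_E = max(EF_B=7, EF_D=18) = 18; EF_E = 18+5 = 23
ES_F = max(EF_C=9, EF_D=18) = 18; EF_F = 18+6 = 24
ES_G = max(EF_E=23, EF_F=24) = 24; EF_G = 24+4 = 28
Expected project duration μ = 28 hours. Critical path: B → D → F → G.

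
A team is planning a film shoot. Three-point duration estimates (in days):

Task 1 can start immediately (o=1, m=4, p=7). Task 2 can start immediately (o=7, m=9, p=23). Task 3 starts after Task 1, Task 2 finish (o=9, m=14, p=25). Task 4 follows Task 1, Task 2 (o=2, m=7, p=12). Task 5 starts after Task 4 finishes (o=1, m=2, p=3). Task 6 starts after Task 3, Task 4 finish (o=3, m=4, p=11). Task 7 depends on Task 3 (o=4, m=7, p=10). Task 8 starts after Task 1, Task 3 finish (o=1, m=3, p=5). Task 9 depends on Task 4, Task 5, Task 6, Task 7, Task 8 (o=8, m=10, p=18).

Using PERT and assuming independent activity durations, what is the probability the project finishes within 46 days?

0.681

te_Task 1 = (1 + 4·4 + 7)/6 = 24/6 = 4; σ²_Task 1 = ((7−1)/6)² = 1.000
te_Task 2 = (7 + 4·9 + 23)/6 = 66/6 = 11; σ²_Task 2 = ((23−7)/6)² = 7.111
te_Task 3 = (9 + 4·14 + 25)/6 = 90/6 = 15; σ²_Task 3 = ((25−9)/6)² = 7.111
te_Task 4 = (2 + 4·7 + 12)/6 = 42/6 = 7; σ²_Task 4 = ((12−2)/6)² = 2.778
te_Task 5 = (1 + 4·2 + 3)/6 = 12/6 = 2; σ²_Task 5 = ((3−1)/6)² = 0.111
te_Task 6 = (3 + 4·4 + 11)/6 = 30/6 = 5; σ²_Task 6 = ((11−3)/6)² = 1.778
te_Task 7 = (4 + 4·7 + 10)/6 = 42/6 = 7; σ²_Task 7 = ((10−4)/6)² = 1.000
te_Task 8 = (1 + 4·3 + 5)/6 = 18/6 = 3; σ²_Task 8 = ((5−1)/6)² = 0.444
te_Task 9 = (8 + 4·10 + 18)/6 = 66/6 = 11; σ²_Task 9 = ((18−8)/6)² = 2.778

Forward pass:
ES_Task 1 = 0; EF_Task 1 = 4
ES_Task 2 = 0; EF_Task 2 = 11
ES_Task 3 = max(EF_Task 1=4, EF_Task 2=11) = 11; EF_Task 3 = 11+15 = 26
ES_Task 4 = max(EF_Task 1=4, EF_Task 2=11) = 11; EF_Task 4 = 11+7 = 18
ES_Task 5 = 18; EF_Task 5 = 18+2 = 20
ES_Task 6 = max(EF_Task 3=26, EF_Task 4=18) = 26; EF_Task 6 = 26+5 = 31
ES_Task 7 = 26; EF_Task 7 = 26+7 = 33
ES_Task 8 = max(EF_Task 1=4, EF_Task 3=26) = 26; EF_Task 8 = 26+3 = 29
ES_Task 9 = max(EF_Task 4=18, EF_Task 5=20, EF_Task 6=31, EF_Task 7=33, EF_Task 8=29) = 33; EF_Task 9 = 33+11 = 44
Expected project duration μ = 44 days. Critical path: Task 2 → Task 3 → Task 7 → Task 9.

Variance along critical path = 7.111 + 7.111 + 1.000 + 2.778 = 18.000; σ = √18.000 = 4.243 days.
Z = (46 − 44) / 4.243 = 0.471
P(T ≤ 46) = Φ(0.471) ≈ 0.681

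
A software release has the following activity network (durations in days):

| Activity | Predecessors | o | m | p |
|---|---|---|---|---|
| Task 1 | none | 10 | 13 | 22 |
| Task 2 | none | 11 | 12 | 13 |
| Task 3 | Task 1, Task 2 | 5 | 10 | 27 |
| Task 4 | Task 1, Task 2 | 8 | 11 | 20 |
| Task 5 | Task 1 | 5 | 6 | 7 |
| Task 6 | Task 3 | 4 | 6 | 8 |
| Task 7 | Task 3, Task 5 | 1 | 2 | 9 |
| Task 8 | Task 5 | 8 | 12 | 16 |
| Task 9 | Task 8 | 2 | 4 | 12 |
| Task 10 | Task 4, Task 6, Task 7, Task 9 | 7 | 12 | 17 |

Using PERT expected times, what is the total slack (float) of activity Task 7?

te_Task 1 = (10 + 4·13 + 22)/6 = 84/6 = 14
te_Task 2 = (11 + 4·12 + 13)/6 = 72/6 = 12
te_Task 3 = (5 + 4·10 + 27)/6 = 72/6 = 12
te_Task 4 = (8 + 4·11 + 20)/6 = 72/6 = 12
te_Task 5 = (5 + 4·6 + 7)/6 = 36/6 = 6
te_Task 6 = (4 + 4·6 + 8)/6 = 36/6 = 6
te_Task 7 = (1 + 4·2 + 9)/6 = 18/6 = 3
te_Task 8 = (8 + 4·12 + 16)/6 = 72/6 = 12
te_Task 9 = (2 + 4·4 + 12)/6 = 30/6 = 5
te_Task 10 = (7 + 4·12 + 17)/6 = 72/6 = 12

Forward pass:
ES_Task 1 = 0; EF_Task 1 = 14
ES_Task 2 = 0; EF_Task 2 = 12
ES_Task 3 = max(EF_Task 1=14, EF_Task 2=12) = 14; EF_Task 3 = 14+12 = 26
ES_Task 4 = max(EF_Task 1=14, EF_Task 2=12) = 14; EF_Task 4 = 14+12 = 26
ES_Task 5 = 14; EF_Task 5 = 14+6 = 20
ES_Task 6 = 26; EF_Task 6 = 26+6 = 32
ES_Task 7 = max(EF_Task 3=26, EF_Task 5=20) = 26; EF_Task 7 = 26+3 = 29
ES_Task 8 = 20; EF_Task 8 = 20+12 = 32
ES_Task 9 = 32; EF_Task 9 = 32+5 = 37
ES_Task 10 = max(EF_Task 4=26, EF_Task 6=32, EF_Task 7=29, EF_Task 9=37) = 37; EF_Task 10 = 37+12 = 49
Expected project duration μ = 49 days. Critical path: Task 1 → Task 5 → Task 8 → Task 9 → Task 10.

Backward pass:
LF_Task 10 = 49; LS_Task 10 = 49−12 = 37
LF_Task 9 = LS_Task 10 = 37; LS_Task 9 = 37−5 = 32
LF_Task 8 = LS_Task 9 = 32; LS_Task 8 = 32−12 = 20
LF_Task 7 = LS_Task 10 = 37; LS_Task 7 = 37−3 = 34
LF_Task 6 = LS_Task 10 = 37; LS_Task 6 = 37−6 = 31
LF_Task 5 = min(LS_Task 7=34, LS_Task 8=20) = 20; LS_Task 5 = 20−6 = 14
LF_Task 4 = LS_Task 10 = 37; LS_Task 4 = 37−12 = 25
LF_Task 3 = min(LS_Task 6=31, LS_Task 7=34) = 31; LS_Task 3 = 31−12 = 19
LF_Task 2 = min(LS_Task 3=19, LS_Task 4=25) = 19; LS_Task 2 = 19−12 = 7
LF_Task 1 = min(LS_Task 3=19, LS_Task 4=25, LS_Task 5=14) = 14; LS_Task 1 = 14−14 = 0
Slack_Task 7 = LS_Task 7 − ES_Task 7 = 34 − 26 = 8

8 days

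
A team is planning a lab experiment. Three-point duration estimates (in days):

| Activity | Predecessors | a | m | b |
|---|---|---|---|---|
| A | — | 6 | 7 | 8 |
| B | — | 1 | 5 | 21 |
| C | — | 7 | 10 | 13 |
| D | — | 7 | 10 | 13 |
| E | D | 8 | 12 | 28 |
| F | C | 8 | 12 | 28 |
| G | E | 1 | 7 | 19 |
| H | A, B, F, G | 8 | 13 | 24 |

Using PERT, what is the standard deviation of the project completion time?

te_A = (6 + 4·7 + 8)/6 = 42/6 = 7; σ²_A = ((8−6)/6)² = 0.111
te_B = (1 + 4·5 + 21)/6 = 42/6 = 7; σ²_B = ((21−1)/6)² = 11.111
te_C = (7 + 4·10 + 13)/6 = 60/6 = 10; σ²_C = ((13−7)/6)² = 1.000
te_D = (7 + 4·10 + 13)/6 = 60/6 = 10; σ²_D = ((13−7)/6)² = 1.000
te_E = (8 + 4·12 + 28)/6 = 84/6 = 14; σ²_E = ((28−8)/6)² = 11.111
te_F = (8 + 4·12 + 28)/6 = 84/6 = 14; σ²_F = ((28−8)/6)² = 11.111
te_G = (1 + 4·7 + 19)/6 = 48/6 = 8; σ²_G = ((19−1)/6)² = 9.000
te_H = (8 + 4·13 + 24)/6 = 84/6 = 14; σ²_H = ((24−8)/6)² = 7.111

Forward pass:
ES_A = 0; EF_A = 7
ES_B = 0; EF_B = 7
ES_C = 0; EF_C = 10
ES_D = 0; EF_D = 10
ES_E = 10; EF_E = 10+14 = 24
ES_F = 10; EF_F = 10+14 = 24
ES_G = 24; EF_G = 24+8 = 32
ES_H = max(EF_A=7, EF_B=7, EF_F=24, EF_G=32) = 32; EF_H = 32+14 = 46
Expected project duration μ = 46 days. Critical path: D → E → G → H.

Variance along critical path = 1.000 + 11.111 + 9.000 + 7.111 = 28.222
σ = √28.222 = 5.312 days

5.31 days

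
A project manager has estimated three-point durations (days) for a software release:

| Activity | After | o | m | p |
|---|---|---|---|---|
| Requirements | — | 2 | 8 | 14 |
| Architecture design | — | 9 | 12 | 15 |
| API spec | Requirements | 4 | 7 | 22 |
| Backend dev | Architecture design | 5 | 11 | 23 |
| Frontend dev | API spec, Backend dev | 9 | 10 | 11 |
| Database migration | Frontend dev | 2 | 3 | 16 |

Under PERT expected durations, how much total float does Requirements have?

7 days

te_Requirements = (2 + 4·8 + 14)/6 = 48/6 = 8
te_Architecture design = (9 + 4·12 + 15)/6 = 72/6 = 12
te_API spec = (4 + 4·7 + 22)/6 = 54/6 = 9
te_Backend dev = (5 + 4·11 + 23)/6 = 72/6 = 12
te_Frontend dev = (9 + 4·10 + 11)/6 = 60/6 = 10
te_Database migration = (2 + 4·3 + 16)/6 = 30/6 = 5

Forward pass:
ES_Requirements = 0; EF_Requirements = 8
ES_Architecture design = 0; EF_Architecture design = 12
ES_API spec = 8; EF_API spec = 8+9 = 17
ES_Backend dev = 12; EF_Backend dev = 12+12 = 24
ES_Frontend dev = max(EF_API spec=17, EF_Backend dev=24) = 24; EF_Frontend dev = 24+10 = 34
ES_Database migration = 34; EF_Database migration = 34+5 = 39
Expected project duration μ = 39 days. Critical path: Architecture design → Backend dev → Frontend dev → Database migration.

Backward pass:
LF_Database migration = 39; LS_Database migration = 39−5 = 34
LF_Frontend dev = LS_Database migration = 34; LS_Frontend dev = 34−10 = 24
LF_Backend dev = LS_Frontend dev = 24; LS_Backend dev = 24−12 = 12
LF_API spec = LS_Frontend dev = 24; LS_API spec = 24−9 = 15
LF_Architecture design = LS_Backend dev = 12; LS_Architecture design = 12−12 = 0
LF_Requirements = LS_API spec = 15; LS_Requirements = 15−8 = 7
Slack_Requirements = LS_Requirements − ES_Requirements = 7 − 0 = 7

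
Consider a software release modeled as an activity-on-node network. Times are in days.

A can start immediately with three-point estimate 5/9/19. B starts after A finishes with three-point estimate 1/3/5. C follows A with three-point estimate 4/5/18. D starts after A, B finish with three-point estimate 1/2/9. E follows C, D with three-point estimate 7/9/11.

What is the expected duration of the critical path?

te_A = (5 + 4·9 + 19)/6 = 60/6 = 10
te_B = (1 + 4·3 + 5)/6 = 18/6 = 3
te_C = (4 + 4·5 + 18)/6 = 42/6 = 7
te_D = (1 + 4·2 + 9)/6 = 18/6 = 3
te_E = (7 + 4·9 + 11)/6 = 54/6 = 9

Forward pass:
ES_A = 0; EF_A = 10
ES_B = 10; EF_B = 10+3 = 13
ES_C = 10; EF_C = 10+7 = 17
ES_D = max(EF_A=10, EF_B=13) = 13; EF_D = 13+3 = 16
ES_E = max(EF_C=17, EF_D=16) = 17; EF_E = 17+9 = 26
Expected project duration μ = 26 days. Critical path: A → C → E.

26 days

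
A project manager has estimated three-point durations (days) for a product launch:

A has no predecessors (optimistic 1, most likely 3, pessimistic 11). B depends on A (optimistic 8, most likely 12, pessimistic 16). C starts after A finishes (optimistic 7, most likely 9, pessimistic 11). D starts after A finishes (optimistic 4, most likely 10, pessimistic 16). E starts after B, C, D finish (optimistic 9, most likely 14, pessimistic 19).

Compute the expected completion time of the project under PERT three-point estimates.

te_A = (1 + 4·3 + 11)/6 = 24/6 = 4
te_B = (8 + 4·12 + 16)/6 = 72/6 = 12
te_C = (7 + 4·9 + 11)/6 = 54/6 = 9
te_D = (4 + 4·10 + 16)/6 = 60/6 = 10
te_E = (9 + 4·14 + 19)/6 = 84/6 = 14

Forward pass:
ES_A = 0; EF_A = 4
ES_B = 4; EF_B = 4+12 = 16
ES_C = 4; EF_C = 4+9 = 13
ES_D = 4; EF_D = 4+10 = 14
ES_E = max(EF_B=16, EF_C=13, EF_D=14) = 16; EF_E = 16+14 = 30
Expected project duration μ = 30 days. Critical path: A → B → E.

30 days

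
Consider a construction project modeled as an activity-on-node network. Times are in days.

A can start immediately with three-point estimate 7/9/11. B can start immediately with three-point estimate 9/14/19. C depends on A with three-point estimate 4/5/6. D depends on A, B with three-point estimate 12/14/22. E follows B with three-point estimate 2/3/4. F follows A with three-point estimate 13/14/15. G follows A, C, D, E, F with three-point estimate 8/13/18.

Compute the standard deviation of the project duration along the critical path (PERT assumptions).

2.89 days

te_A = (7 + 4·9 + 11)/6 = 54/6 = 9; σ²_A = ((11−7)/6)² = 0.444
te_B = (9 + 4·14 + 19)/6 = 84/6 = 14; σ²_B = ((19−9)/6)² = 2.778
te_C = (4 + 4·5 + 6)/6 = 30/6 = 5; σ²_C = ((6−4)/6)² = 0.111
te_D = (12 + 4·14 + 22)/6 = 90/6 = 15; σ²_D = ((22−12)/6)² = 2.778
te_E = (2 + 4·3 + 4)/6 = 18/6 = 3; σ²_E = ((4−2)/6)² = 0.111
te_F = (13 + 4·14 + 15)/6 = 84/6 = 14; σ²_F = ((15−13)/6)² = 0.111
te_G = (8 + 4·13 + 18)/6 = 78/6 = 13; σ²_G = ((18−8)/6)² = 2.778

Forward pass:
ES_A = 0; EF_A = 9
ES_B = 0; EF_B = 14
ES_C = 9; EF_C = 9+5 = 14
ES_D = max(EF_A=9, EF_B=14) = 14; EF_D = 14+15 = 29
ES_E = 14; EF_E = 14+3 = 17
ES_F = 9; EF_F = 9+14 = 23
ES_G = max(EF_A=9, EF_C=14, EF_D=29, EF_E=17, EF_F=23) = 29; EF_G = 29+13 = 42
Expected project duration μ = 42 days. Critical path: B → D → G.

Variance along critical path = 2.778 + 2.778 + 2.778 = 8.333
σ = √8.333 = 2.887 days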